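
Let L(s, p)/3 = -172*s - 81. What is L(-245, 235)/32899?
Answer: 126177/32899 ≈ 3.8353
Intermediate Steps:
L(s, p) = -243 - 516*s (L(s, p) = 3*(-172*s - 81) = 3*(-81 - 172*s) = -243 - 516*s)
L(-245, 235)/32899 = (-243 - 516*(-245))/32899 = (-243 + 126420)*(1/32899) = 126177*(1/32899) = 126177/32899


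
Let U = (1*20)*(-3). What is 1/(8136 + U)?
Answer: 1/8076 ≈ 0.00012382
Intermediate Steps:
U = -60 (U = 20*(-3) = -60)
1/(8136 + U) = 1/(8136 - 60) = 1/8076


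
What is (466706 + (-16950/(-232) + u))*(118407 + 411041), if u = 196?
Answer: 7169931340734/29 ≈ 2.4724e+11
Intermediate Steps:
(466706 + (-16950/(-232) + u))*(118407 + 411041) = (466706 + (-16950/(-232) + 196))*(118407 + 411041) = (466706 + (-16950*(-1)/232 + 196))*529448 = (466706 + (-75*(-113/116) + 196))*529448 = (466706 + (8475/116 + 196))*529448 = (466706 + 31211/116)*529448 = (54169107/116)*529448 = 7169931340734/29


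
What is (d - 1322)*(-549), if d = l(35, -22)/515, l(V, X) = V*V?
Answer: 74620629/103 ≈ 7.2447e+5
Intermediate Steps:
l(V, X) = V²
d = 245/103 (d = 35²/515 = 1225*(1/515) = 245/103 ≈ 2.3786)
(d - 1322)*(-549) = (245/103 - 1322)*(-549) = -135921/103*(-549) = 74620629/103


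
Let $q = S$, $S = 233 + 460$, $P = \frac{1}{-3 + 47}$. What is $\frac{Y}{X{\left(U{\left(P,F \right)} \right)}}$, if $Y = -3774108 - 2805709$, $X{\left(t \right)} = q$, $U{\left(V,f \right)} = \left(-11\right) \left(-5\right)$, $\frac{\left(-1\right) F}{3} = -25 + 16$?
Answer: $- \frac{6579817}{693} \approx -9494.7$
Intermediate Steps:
$P = \frac{1}{44} \approx 0.022727$
$F = 27$ ($F = - 3 \left(-25 + 16\right) = \left(-3\right) \left(-9\right) = 27$)
$S = 693$
$U{\left(V,f \right)} = 55$
$q = 693$
$X{\left(t \right)} = 693$
$Y = -6579817$
$\frac{Y}{X{\left(U{\left(P,F \right)} \right)}} = - \frac{6579817}{693}$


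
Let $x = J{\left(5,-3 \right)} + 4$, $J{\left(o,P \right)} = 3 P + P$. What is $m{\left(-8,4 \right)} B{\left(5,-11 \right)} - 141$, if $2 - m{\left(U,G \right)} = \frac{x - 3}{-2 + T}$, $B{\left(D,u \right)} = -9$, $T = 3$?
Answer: $-258$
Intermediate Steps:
$J{\left(o,P \right)} = 4 P$
$x = -8$ ($x = 4 \left(-3\right) + 4 = -12 + 4 = -8$)
$m{\left(U,G \right)} = 13$ ($m{\left(U,G \right)} = 2 - \frac{-8 - 3}{-2 + 3} = 2 - - \frac{11}{1} = 2 - \left(-11\right) 1 = 2 - -11 = 2 + 11 = 13$)
$m{\left(-8,4 \right)} B{\left(5,-11 \right)} - 141 = 13 \left(-9\right) - 141 = -117 - 141 = -258$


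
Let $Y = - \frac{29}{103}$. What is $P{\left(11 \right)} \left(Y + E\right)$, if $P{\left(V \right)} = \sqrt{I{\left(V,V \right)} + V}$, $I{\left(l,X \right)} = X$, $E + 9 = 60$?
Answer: $\frac{5224 \sqrt{22}}{103} \approx 237.89$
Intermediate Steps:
$E = 51$ ($E = -9 + 60 = 51$)
$Y = - \frac{29}{103}$ ($Y = \left(-29\right) \frac{1}{103} = - \frac{29}{103} \approx -0.28155$)
$P{\left(V \right)} = \sqrt{2} \sqrt{V}$ ($P{\left(V \right)} = \sqrt{V + V} = \sqrt{2 V} = \sqrt{2} \sqrt{V}$)
$P{\left(11 \right)} \left(Y + E\right) = \sqrt{2} \sqrt{11} \left(- \frac{29}{103} + 51\right) = \sqrt{22} \cdot \frac{5224}{103} = \frac{5224 \sqrt{22}}{103}$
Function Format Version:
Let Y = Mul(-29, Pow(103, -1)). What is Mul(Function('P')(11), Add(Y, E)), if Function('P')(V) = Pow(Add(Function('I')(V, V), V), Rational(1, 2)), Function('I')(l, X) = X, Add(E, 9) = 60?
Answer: Mul(Rational(5224, 103), Pow(22, Rational(1, 2))) ≈ 237.89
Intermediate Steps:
E = 51 (E = Add(-9, 60) = 51)
Y = Rational(-29, 103) (Y = Mul(-29, Rational(1, 103)) = Rational(-29, 103) ≈ -0.28155)
Function('P')(V) = Mul(Pow(2, Rational(1, 2)), Pow(V, Rational(1, 2))) (Function('P')(V) = Pow(Add(V, V), Rational(1, 2)) = Pow(Mul(2, V), Rational(1, 2)) = Mul(Pow(2, Rational(1, 2)), Pow(V, Rational(1, 2))))
Mul(Function('P')(11), Add(Y, E)) = Mul(Mul(Pow(2, Rational(1, 2)), Pow(11, Rational(1, 2))), Add(Rational(-29, 103), 51)) = Mul(Pow(22, Rational(1, 2)), Rational(5224, 103)) = Mul(Rational(5224, 103), Pow(22, Rational(1, 2)))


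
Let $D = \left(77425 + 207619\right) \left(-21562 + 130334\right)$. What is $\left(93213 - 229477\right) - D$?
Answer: $-31004942232$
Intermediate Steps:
$D = 31004805968$ ($D = 285044 \cdot 108772 = 31004805968$)
$\left(93213 - 229477\right) - D = \left(93213 - 229477\right) - 31004805968 = -136264 - 31004805968 = -31004942232$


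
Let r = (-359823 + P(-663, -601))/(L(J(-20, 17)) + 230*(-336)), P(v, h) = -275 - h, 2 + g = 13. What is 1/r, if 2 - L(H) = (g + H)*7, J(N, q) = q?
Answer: 77474/359497 ≈ 0.21551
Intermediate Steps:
g = 11 (g = -2 + 13 = 11)
L(H) = -75 - 7*H (L(H) = 2 - (11 + H)*7 = 2 - (77 + 7*H) = 2 + (-77 - 7*H) = -75 - 7*H)
r = 359497/77474 (r = (-359823 + (-275 - 1*(-601)))/((-75 - 7*17) + 230*(-336)) = (-359823 + (-275 + 601))/((-75 - 119) - 77280) = (-359823 + 326)/(-194 - 77280) = -359497/(-77474) = -359497*(-1/77474) = 359497/77474 ≈ 4.6402)
1/r = 1/(359497/77474) = 77474/359497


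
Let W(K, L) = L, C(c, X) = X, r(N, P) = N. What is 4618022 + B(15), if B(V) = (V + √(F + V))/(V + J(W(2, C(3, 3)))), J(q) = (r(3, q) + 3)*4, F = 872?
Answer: 60034291/13 + √887/39 ≈ 4.6180e+6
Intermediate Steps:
J(q) = 24 (J(q) = (3 + 3)*4 = 6*4 = 24)
B(V) = (V + √(872 + V))/(24 + V) (B(V) = (V + √(872 + V))/(V + 24) = (V + √(872 + V))/(24 + V))
4618022 + B(15) = 4618022 + (15 + √(872 + 15))/(24 + 15) = 4618022 + (15 + √887)/39 = 4618022 + (5/13 + √887/39) = 60034291/13 + √887/39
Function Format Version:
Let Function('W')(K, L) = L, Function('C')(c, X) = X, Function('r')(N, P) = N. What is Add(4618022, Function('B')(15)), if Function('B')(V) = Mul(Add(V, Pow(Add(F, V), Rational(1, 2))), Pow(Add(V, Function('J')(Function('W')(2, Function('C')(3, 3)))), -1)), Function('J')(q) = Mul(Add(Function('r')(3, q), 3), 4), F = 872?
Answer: Add(Rational(60034291, 13), Mul(Rational(1, 39), Pow(887, Rational(1, 2)))) ≈ 4.6180e+6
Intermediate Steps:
Function('J')(q) = 24 (Function('J')(q) = Mul(Add(3, 3), 4) = Mul(6, 4) = 24)
Function('B')(V) = Mul(Pow(Add(24, V), -1), Add(V, Pow(Add(872, V), Rational(1, 2)))) (Function('B')(V) = Mul(Add(V, Pow(Add(872, V), Rational(1, 2))), Pow(Add(V, 24), -1)) = Mul(Add(V, Pow(Add(872, V), Rational(1, 2))), Pow(Add(24, V), -1)) = Mul(Pow(Add(24, V), -1), Add(V, Pow(Add(872, V), Rational(1, 2)))))
Add(4618022, Function('B')(15)) = Add(4618022, Mul(Pow(Add(24, 15), -1), Add(15, Pow(Add(872, 15), Rational(1, 2))))) = Add(4618022, Mul(Pow(39, -1), Add(15, Pow(887, Rational(1, 2))))) = Add(4618022, Mul(Rational(1, 39), Add(15, Pow(887, Rational(1, 2))))) = Add(4618022, Add(Rational(5, 13), Mul(Rational(1, 39), Pow(887, Rational(1, 2))))) = Add(Rational(60034291, 13), Mul(Rational(1, 39), Pow(887, Rational(1, 2))))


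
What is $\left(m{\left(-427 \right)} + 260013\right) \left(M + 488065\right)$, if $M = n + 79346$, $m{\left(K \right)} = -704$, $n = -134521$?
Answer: $112252273010$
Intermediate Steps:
$M = -55175$ ($M = -134521 + 79346 = -55175$)
$\left(m{\left(-427 \right)} + 260013\right) \left(M + 488065\right) = \left(-704 + 260013\right) \left(-55175 + 488065\right) = 259309 \cdot 432890 = 112252273010$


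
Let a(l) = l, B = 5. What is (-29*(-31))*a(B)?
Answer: 4495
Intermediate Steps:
(-29*(-31))*a(B) = -29*(-31)*5 = 899*5 = 4495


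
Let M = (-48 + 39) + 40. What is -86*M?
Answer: -2666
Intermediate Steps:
M = 31 (M = -9 + 40 = 31)
-86*M = -86*31 = -2666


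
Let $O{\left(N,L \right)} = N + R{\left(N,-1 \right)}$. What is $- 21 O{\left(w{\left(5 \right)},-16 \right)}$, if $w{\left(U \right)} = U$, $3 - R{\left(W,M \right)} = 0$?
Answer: $-168$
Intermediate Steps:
$R{\left(W,M \right)} = 3$ ($R{\left(W,M \right)} = 3 - 0 = 3 + 0 = 3$)
$O{\left(N,L \right)} = 3 + N$ ($O{\left(N,L \right)} = N + 3 = 3 + N$)
$- 21 O{\left(w{\left(5 \right)},-16 \right)} = - 21 \left(3 + 5\right) = \left(-21\right) 8 = -168$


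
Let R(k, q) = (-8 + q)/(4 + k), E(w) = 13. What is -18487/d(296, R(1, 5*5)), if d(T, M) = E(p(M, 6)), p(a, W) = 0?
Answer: -18487/13 ≈ -1422.1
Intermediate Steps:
R(k, q) = (-8 + q)/(4 + k)
d(T, M) = 13
-18487/d(296, R(1, 5*5)) = -18487/13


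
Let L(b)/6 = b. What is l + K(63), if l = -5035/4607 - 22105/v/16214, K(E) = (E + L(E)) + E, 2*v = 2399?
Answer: 45060438833114/89600128651 ≈ 502.91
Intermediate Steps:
v = 2399/2 (v = (½)*2399 = 2399/2 ≈ 1199.5)
L(b) = 6*b
K(E) = 8*E (K(E) = (E + 6*E) + E = 7*E + E = 8*E)
l = -98026006990/89600128651 (l = -5035/4607 - 22105/2399/2/16214 = -5035*1/4607 - 22105*2/2399*(1/16214) = -5035/4607 - 44210/2399*1/16214 = -5035/4607 - 22105/19448693 = -98026006990/89600128651 ≈ -1.0940)
l + K(63) = -98026006990/89600128651 + 8*63 = -98026006990/89600128651 + 504 = 45060438833114/89600128651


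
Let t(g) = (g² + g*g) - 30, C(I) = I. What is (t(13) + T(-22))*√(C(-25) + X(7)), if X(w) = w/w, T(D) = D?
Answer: 572*I*√6 ≈ 1401.1*I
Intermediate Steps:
X(w) = 1
t(g) = -30 + 2*g² (t(g) = (g² + g²) - 30 = 2*g² - 30 = -30 + 2*g²)
(t(13) + T(-22))*√(C(-25) + X(7)) = ((-30 + 2*13²) - 22)*√(-25 + 1) = ((-30 + 2*169) - 22)*√(-24) = ((-30 + 338) - 22)*(2*I*√6) = (308 - 22)*(2*I*√6) = 286*(2*I*√6) = 572*I*√6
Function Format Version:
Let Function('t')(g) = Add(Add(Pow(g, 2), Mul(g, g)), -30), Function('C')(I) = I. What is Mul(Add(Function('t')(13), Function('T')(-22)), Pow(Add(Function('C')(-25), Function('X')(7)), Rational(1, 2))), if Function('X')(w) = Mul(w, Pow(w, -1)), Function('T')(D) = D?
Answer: Mul(572, I, Pow(6, Rational(1, 2))) ≈ Mul(1401.1, I)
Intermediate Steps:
Function('X')(w) = 1
Function('t')(g) = Add(-30, Mul(2, Pow(g, 2))) (Function('t')(g) = Add(Add(Pow(g, 2), Pow(g, 2)), -30) = Add(Mul(2, Pow(g, 2)), -30) = Add(-30, Mul(2, Pow(g, 2))))
Mul(Add(Function('t')(13), Function('T')(-22)), Pow(Add(Function('C')(-25), Function('X')(7)), Rational(1, 2))) = Mul(Add(Add(-30, Mul(2, Pow(13, 2))), -22), Pow(Add(-25, 1), Rational(1, 2))) = Mul(Add(Add(-30, Mul(2, 169)), -22), Pow(-24, Rational(1, 2))) = Mul(Add(Add(-30, 338), -22), Mul(2, I, Pow(6, Rational(1, 2)))) = Mul(Add(308, -22), Mul(2, I, Pow(6, Rational(1, 2)))) = Mul(286, Mul(2, I, Pow(6, Rational(1, 2)))) = Mul(572, I, Pow(6, Rational(1, 2)))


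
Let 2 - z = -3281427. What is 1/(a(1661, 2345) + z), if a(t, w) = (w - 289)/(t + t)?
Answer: 1661/5450454597 ≈ 3.0475e-7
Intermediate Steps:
a(t, w) = (-289 + w)/(2*t) (a(t, w) = (-289 + w)/((2*t)) = (-289 + w)*(1/(2*t)) = (-289 + w)/(2*t))
z = 3281429 (z = 2 - 1*(-3281427) = 2 + 3281427 = 3281429)
1/(a(1661, 2345) + z) = 1/((½)*(-289 + 2345)/1661 + 3281429) = 1/((½)*(1/1661)*2056 + 3281429) = 1/(1028/1661 + 3281429) = 1/(5450454597/1661) = 1661/5450454597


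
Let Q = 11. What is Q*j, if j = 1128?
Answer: 12408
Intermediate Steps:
Q*j = 11*1128 = 12408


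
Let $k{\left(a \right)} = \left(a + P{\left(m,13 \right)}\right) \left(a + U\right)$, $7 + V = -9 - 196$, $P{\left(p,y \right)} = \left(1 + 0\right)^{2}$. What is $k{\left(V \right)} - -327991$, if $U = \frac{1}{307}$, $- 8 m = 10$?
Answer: $\frac{114425750}{307} \approx 3.7272 \cdot 10^{5}$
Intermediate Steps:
$m = - \frac{5}{4}$ ($m = \left(- \frac{1}{8}\right) 10 = - \frac{5}{4} \approx -1.25$)
$P{\left(p,y \right)} = 1$ ($P{\left(p,y \right)} = 1^{2} = 1$)
$U = \frac{1}{307} \approx 0.0032573$
$V = -212$ ($V = -7 - 205 = -212$)
$k{\left(a \right)} = \left(1 + a\right) \left(\frac{1}{307} + a\right)$ ($k{\left(a \right)} = \left(a + 1\right) \left(a + \frac{1}{307}\right) = \left(1 + a\right) \left(\frac{1}{307} + a\right)$)
$k{\left(V \right)} - -327991 = \left(\frac{1}{307} + \left(-212\right)^{2} + \frac{308}{307} \left(-212\right)\right) - -327991 = \left(\frac{1}{307} + 44944 - \frac{65296}{307}\right) + 327991 = \frac{13732513}{307} + 327991 = \frac{114425750}{307}$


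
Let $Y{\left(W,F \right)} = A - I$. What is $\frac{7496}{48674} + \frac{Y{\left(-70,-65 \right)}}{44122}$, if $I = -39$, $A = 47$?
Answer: $\frac{83731119}{536898557} \approx 0.15595$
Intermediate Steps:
$Y{\left(W,F \right)} = 86$ ($Y{\left(W,F \right)} = 47 - -39 = 47 + 39 = 86$)
$\frac{7496}{48674} + \frac{Y{\left(-70,-65 \right)}}{44122} = \frac{7496}{48674} + \frac{86}{44122} = 7496 \cdot \frac{1}{48674} + 86 \cdot \frac{1}{44122} = \frac{3748}{24337} + \frac{43}{22061} = \frac{83731119}{536898557}$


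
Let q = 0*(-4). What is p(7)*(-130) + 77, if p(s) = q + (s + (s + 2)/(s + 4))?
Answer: -10333/11 ≈ -939.36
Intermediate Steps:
q = 0
p(s) = s + (2 + s)/(4 + s) (p(s) = 0 + (s + (s + 2)/(s + 4)) = 0 + (s + (2 + s)/(4 + s)) = s + (2 + s)/(4 + s))
p(7)*(-130) + 77 = ((2 + 7² + 5*7)/(4 + 7))*(-130) + 77 = ((2 + 49 + 35)/11)*(-130) + 77 = ((1/11)*86)*(-130) + 77 = (86/11)*(-130) + 77 = -11180/11 + 77 = -10333/11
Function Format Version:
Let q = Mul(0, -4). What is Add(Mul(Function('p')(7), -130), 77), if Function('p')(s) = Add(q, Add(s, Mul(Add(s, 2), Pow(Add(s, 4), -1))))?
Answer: Rational(-10333, 11) ≈ -939.36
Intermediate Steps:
q = 0
Function('p')(s) = Add(s, Mul(Pow(Add(4, s), -1), Add(2, s))) (Function('p')(s) = Add(0, Add(s, Mul(Add(s, 2), Pow(Add(s, 4), -1)))) = Add(0, Add(s, Mul(Add(2, s), Pow(Add(4, s), -1)))) = Add(0, Add(s, Mul(Pow(Add(4, s), -1), Add(2, s)))) = Add(s, Mul(Pow(Add(4, s), -1), Add(2, s))))
Add(Mul(Function('p')(7), -130), 77) = Add(Mul(Mul(Pow(Add(4, 7), -1), Add(2, Pow(7, 2), Mul(5, 7))), -130), 77) = Add(Mul(Mul(Pow(11, -1), Add(2, 49, 35)), -130), 77) = Add(Mul(Mul(Rational(1, 11), 86), -130), 77) = Add(Mul(Rational(86, 11), -130), 77) = Add(Rational(-11180, 11), 77) = Rational(-10333, 11)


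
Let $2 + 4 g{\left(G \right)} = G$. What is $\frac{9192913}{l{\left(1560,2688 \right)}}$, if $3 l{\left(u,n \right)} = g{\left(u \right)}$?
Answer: $\frac{55157478}{779} \approx 70806.0$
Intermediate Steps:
$g{\left(G \right)} = - \frac{1}{2} + \frac{G}{4}$
$l{\left(u,n \right)} = - \frac{1}{6} + \frac{u}{12}$ ($l{\left(u,n \right)} = \frac{- \frac{1}{2} + \frac{u}{4}}{3} = - \frac{1}{6} + \frac{u}{12}$)
$\frac{9192913}{l{\left(1560,2688 \right)}} = \frac{9192913}{- \frac{1}{6} + \frac{1}{12} \cdot 1560} = \frac{9192913}{- \frac{1}{6} + 130} = \frac{9192913}{\frac{779}{6}} = 9192913 \cdot \frac{6}{779} = \frac{55157478}{779}$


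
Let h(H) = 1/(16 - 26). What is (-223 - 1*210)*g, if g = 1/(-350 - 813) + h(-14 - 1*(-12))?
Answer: 507909/11630 ≈ 43.672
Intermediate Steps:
h(H) = -⅒ (h(H) = 1/(-10) = -⅒)
g = -1173/11630 (g = 1/(-350 - 813) - ⅒ = 1/(-1163) - ⅒ = -1/1163 - ⅒ = -1173/11630 ≈ -0.10086)
(-223 - 1*210)*g = (-223 - 1*210)*(-1173/11630) = (-223 - 210)*(-1173/11630) = -433*(-1173/11630) = 507909/11630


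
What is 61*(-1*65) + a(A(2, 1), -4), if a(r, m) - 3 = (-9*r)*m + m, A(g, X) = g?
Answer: -3894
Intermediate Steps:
a(r, m) = 3 + m - 9*m*r (a(r, m) = 3 + ((-9*r)*m + m) = 3 + (-9*m*r + m) = 3 + (m - 9*m*r) = 3 + m - 9*m*r)
61*(-1*65) + a(A(2, 1), -4) = 61*(-1*65) + (3 - 4 - 9*(-4)*2) = 61*(-65) + (3 - 4 + 72) = -3965 + 71 = -3894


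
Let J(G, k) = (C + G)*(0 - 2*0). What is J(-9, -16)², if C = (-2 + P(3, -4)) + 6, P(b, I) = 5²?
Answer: 0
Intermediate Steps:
P(b, I) = 25
C = 29 (C = (-2 + 25) + 6 = 23 + 6 = 29)
J(G, k) = 0 (J(G, k) = (29 + G)*(0 - 2*0) = (29 + G)*(0 + 0) = (29 + G)*0 = 0)
J(-9, -16)² = 0² = 0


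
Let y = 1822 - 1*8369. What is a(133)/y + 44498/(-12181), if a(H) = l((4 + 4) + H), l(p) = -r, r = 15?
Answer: -291145691/79749007 ≈ -3.6508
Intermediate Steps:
l(p) = -15 (l(p) = -1*15 = -15)
y = -6547 (y = 1822 - 8369 = -6547)
a(H) = -15
a(133)/y + 44498/(-12181) = -15/(-6547) + 44498/(-12181) = -15*(-1/6547) + 44498*(-1/12181) = 15/6547 - 44498/12181 = -291145691/79749007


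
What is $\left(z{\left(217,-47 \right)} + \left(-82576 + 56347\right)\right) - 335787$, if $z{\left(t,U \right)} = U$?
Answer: $-362063$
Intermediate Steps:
$\left(z{\left(217,-47 \right)} + \left(-82576 + 56347\right)\right) - 335787 = \left(-47 + \left(-82576 + 56347\right)\right) - 335787 = \left(-47 - 26229\right) - 335787 = -26276 - 335787 = -362063$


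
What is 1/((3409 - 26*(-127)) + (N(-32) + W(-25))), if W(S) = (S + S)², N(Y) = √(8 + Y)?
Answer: 9211/84842545 - 2*I*√6/84842545 ≈ 0.00010857 - 5.7742e-8*I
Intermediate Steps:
W(S) = 4*S² (W(S) = (2*S)² = 4*S²)
1/((3409 - 26*(-127)) + (N(-32) + W(-25))) = 1/((3409 - 26*(-127)) + (√(8 - 32) + 4*(-25)²)) = 1/((3409 - 1*(-3302)) + (√(-24) + 4*625)) = 1/((3409 + 3302) + (2*I*√6 + 2500)) = 1/(6711 + (2500 + 2*I*√6)) = 1/(9211 + 2*I*√6)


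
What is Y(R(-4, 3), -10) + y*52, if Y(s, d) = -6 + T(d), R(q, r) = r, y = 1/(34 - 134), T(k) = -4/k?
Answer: -153/25 ≈ -6.1200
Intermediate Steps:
y = -1/100 (y = 1/(-100) = -1/100 ≈ -0.010000)
Y(s, d) = -6 - 4/d
Y(R(-4, 3), -10) + y*52 = (-6 - 4/(-10)) - 1/100*52 = (-6 - 4*(-⅒)) - 13/25 = (-6 + ⅖) - 13/25 = -28/5 - 13/25 = -153/25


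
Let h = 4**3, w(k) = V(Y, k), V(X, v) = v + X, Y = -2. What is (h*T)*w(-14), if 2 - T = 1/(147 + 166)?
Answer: -640000/313 ≈ -2044.7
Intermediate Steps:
V(X, v) = X + v
w(k) = -2 + k
T = 625/313 (T = 2 - 1/(147 + 166) = 2 - 1/313 = 625/313 ≈ 1.9968)
h = 64
(h*T)*w(-14) = (64*(625/313))*(-2 - 14) = (40000/313)*(-16) = -640000/313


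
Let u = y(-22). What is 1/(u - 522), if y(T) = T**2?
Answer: -1/38 ≈ -0.026316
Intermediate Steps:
u = 484 (u = (-22)**2 = 484)
1/(u - 522) = 1/(484 - 522) = 1/(-38) = -1/38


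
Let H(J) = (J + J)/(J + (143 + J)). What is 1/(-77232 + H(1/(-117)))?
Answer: -16729/1292014130 ≈ -1.2948e-5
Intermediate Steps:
H(J) = 2*J/(143 + 2*J) (H(J) = (2*J)/(143 + 2*J) = 2*J/(143 + 2*J))
1/(-77232 + H(1/(-117))) = 1/(-77232 + 2/(-117*(143 + 2/(-117)))) = 1/(-77232 + 2*(-1/117)/(143 + 2*(-1/117))) = 1/(-77232 + 2*(-1/117)/(143 - 2/117)) = 1/(-77232 + 2*(-1/117)/(16729/117)) = 1/(-77232 + 2*(-1/117)*(117/16729)) = 1/(-77232 - 2/16729) = 1/(-1292014130/16729) = -16729/1292014130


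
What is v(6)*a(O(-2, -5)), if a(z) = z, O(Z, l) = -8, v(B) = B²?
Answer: -288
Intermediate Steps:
v(6)*a(O(-2, -5)) = 6²*(-8) = 36*(-8) = -288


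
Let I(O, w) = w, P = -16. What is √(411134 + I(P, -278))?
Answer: 2*√102714 ≈ 640.98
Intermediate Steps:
√(411134 + I(P, -278)) = √(411134 - 278) = √410856 = 2*√102714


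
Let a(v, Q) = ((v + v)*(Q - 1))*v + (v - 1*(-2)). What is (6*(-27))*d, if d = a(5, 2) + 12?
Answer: -11178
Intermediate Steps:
a(v, Q) = 2 + v + 2*v**2*(-1 + Q) (a(v, Q) = ((2*v)*(-1 + Q))*v + (v + 2) = (2*v*(-1 + Q))*v + (2 + v) = 2*v**2*(-1 + Q) + (2 + v) = 2 + v + 2*v**2*(-1 + Q))
d = 69 (d = (2 + 5 - 2*5**2 + 2*2*5**2) + 12 = (2 + 5 - 2*25 + 2*2*25) + 12 = (2 + 5 - 50 + 100) + 12 = 57 + 12 = 69)
(6*(-27))*d = (6*(-27))*69 = -162*69 = -11178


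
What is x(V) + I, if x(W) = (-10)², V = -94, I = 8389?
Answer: 8489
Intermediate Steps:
x(W) = 100
x(V) + I = 100 + 8389 = 8489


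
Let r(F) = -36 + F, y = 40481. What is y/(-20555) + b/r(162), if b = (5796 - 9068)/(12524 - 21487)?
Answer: -22824737809/11606771295 ≈ -1.9665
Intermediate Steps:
b = 3272/8963 (b = -3272/(-8963) = -3272*(-1/8963) = 3272/8963 ≈ 0.36506)
y/(-20555) + b/r(162) = 40481/(-20555) + 3272/(8963*(-36 + 162)) = 40481*(-1/20555) + (3272/8963)/126 = -40481/20555 + (3272/8963)*(1/126) = -40481/20555 + 1636/564669 = -22824737809/11606771295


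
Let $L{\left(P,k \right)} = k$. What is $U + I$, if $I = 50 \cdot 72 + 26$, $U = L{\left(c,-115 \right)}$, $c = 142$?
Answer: $3511$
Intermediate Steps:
$U = -115$
$I = 3626$ ($I = 3600 + 26 = 3626$)
$U + I = -115 + 3626 = 3511$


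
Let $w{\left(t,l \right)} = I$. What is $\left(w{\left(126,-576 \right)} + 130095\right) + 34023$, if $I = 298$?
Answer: $164416$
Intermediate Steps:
$w{\left(t,l \right)} = 298$
$\left(w{\left(126,-576 \right)} + 130095\right) + 34023 = \left(298 + 130095\right) + 34023 = 130393 + 34023 = 164416$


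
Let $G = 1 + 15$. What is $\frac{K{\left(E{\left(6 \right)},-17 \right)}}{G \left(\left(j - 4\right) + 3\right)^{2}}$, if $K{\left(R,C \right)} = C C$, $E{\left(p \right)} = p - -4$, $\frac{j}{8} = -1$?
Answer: $\frac{289}{1296} \approx 0.22299$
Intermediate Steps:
$j = -8$ ($j = 8 \left(-1\right) = -8$)
$G = 16$
$E{\left(p \right)} = 4 + p$ ($E{\left(p \right)} = p + 4 = 4 + p$)
$K{\left(R,C \right)} = C^{2}$
$\frac{K{\left(E{\left(6 \right)},-17 \right)}}{G \left(\left(j - 4\right) + 3\right)^{2}} = \frac{\left(-17\right)^{2}}{16 \left(\left(-8 - 4\right) + 3\right)^{2}} = \frac{289}{16 \left(-12 + 3\right)^{2}} = \frac{289}{16 \left(-9\right)^{2}} = \frac{289}{16 \cdot 81} = \frac{289}{1296}$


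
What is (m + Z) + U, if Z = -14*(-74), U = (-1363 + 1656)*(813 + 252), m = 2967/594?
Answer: 61991027/198 ≈ 3.1309e+5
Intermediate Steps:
m = 989/198 (m = 2967*(1/594) = 989/198 ≈ 4.9949)
U = 312045 (U = 293*1065 = 312045)
Z = 1036
(m + Z) + U = (989/198 + 1036) + 312045 = 206117/198 + 312045 = 61991027/198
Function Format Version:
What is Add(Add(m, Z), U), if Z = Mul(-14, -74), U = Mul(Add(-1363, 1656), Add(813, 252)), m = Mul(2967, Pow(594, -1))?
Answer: Rational(61991027, 198) ≈ 3.1309e+5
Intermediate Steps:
m = Rational(989, 198) (m = Mul(2967, Rational(1, 594)) = Rational(989, 198) ≈ 4.9949)
U = 312045 (U = Mul(293, 1065) = 312045)
Z = 1036
Add(Add(m, Z), U) = Add(Add(Rational(989, 198), 1036), 312045) = Add(Rational(206117, 198), 312045) = Rational(61991027, 198)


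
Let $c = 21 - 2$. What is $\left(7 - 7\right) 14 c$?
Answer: $0$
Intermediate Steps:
$c = 19$
$\left(7 - 7\right) 14 c = \left(7 - 7\right) 14 \cdot 19 = 0 \cdot 14 \cdot 19 = 0 \cdot 19 = 0$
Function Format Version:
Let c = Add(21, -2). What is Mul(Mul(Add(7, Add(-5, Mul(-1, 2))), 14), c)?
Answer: 0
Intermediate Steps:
c = 19
Mul(Mul(Add(7, Add(-5, Mul(-1, 2))), 14), c) = Mul(Mul(Add(7, Add(-5, Mul(-1, 2))), 14), 19) = Mul(Mul(Add(7, Add(-5, -2)), 14), 19) = Mul(Mul(Add(7, -7), 14), 19) = Mul(Mul(0, 14), 19) = Mul(0, 19) = 0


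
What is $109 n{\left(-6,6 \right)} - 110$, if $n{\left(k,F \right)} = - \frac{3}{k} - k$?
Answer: $\frac{1197}{2} \approx 598.5$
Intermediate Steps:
$n{\left(k,F \right)} = - k - \frac{3}{k}$
$109 n{\left(-6,6 \right)} - 110 = 109 \left(\left(-1\right) \left(-6\right) - \frac{3}{-6}\right) - 110 = 109 \left(6 - - \frac{1}{2}\right) - 110 = 109 \left(6 + \frac{1}{2}\right) - 110 = 109 \cdot \frac{13}{2} - 110 = \frac{1417}{2} - 110 = \frac{1197}{2}$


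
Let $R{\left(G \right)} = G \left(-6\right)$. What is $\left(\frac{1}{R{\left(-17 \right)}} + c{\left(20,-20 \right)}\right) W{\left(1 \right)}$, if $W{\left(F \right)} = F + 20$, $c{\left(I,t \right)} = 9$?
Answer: $\frac{6433}{34} \approx 189.21$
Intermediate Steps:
$R{\left(G \right)} = - 6 G$
$W{\left(F \right)} = 20 + F$
$\left(\frac{1}{R{\left(-17 \right)}} + c{\left(20,-20 \right)}\right) W{\left(1 \right)} = \left(\frac{1}{\left(-6\right) \left(-17\right)} + 9\right) \left(20 + 1\right) = \left(\frac{1}{102} + 9\right) 21 = \frac{919}{102} \cdot 21 = \frac{6433}{34}$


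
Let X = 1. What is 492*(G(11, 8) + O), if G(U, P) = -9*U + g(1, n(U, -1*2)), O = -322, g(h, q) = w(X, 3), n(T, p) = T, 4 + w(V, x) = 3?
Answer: -207624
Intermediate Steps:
w(V, x) = -1 (w(V, x) = -4 + 3 = -1)
g(h, q) = -1
G(U, P) = -1 - 9*U (G(U, P) = -9*U - 1 = -1 - 9*U)
492*(G(11, 8) + O) = 492*((-1 - 9*11) - 322) = 492*((-1 - 99) - 322) = 492*(-100 - 322) = 492*(-422) = -207624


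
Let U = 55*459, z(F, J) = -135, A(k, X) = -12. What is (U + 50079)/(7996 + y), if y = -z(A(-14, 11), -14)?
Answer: 75324/8131 ≈ 9.2638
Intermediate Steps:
U = 25245
y = 135 (y = -1*(-135) = 135)
(U + 50079)/(7996 + y) = (25245 + 50079)/(7996 + 135) = 75324/8131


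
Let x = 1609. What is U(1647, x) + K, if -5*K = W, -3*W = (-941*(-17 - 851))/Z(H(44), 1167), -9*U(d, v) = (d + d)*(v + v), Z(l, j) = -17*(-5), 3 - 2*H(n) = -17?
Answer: -1500862912/1275 ≈ -1.1771e+6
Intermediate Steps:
H(n) = 10 (H(n) = 3/2 - 1/2*(-17) = 3/2 + 17/2 = 10)
Z(l, j) = 85
U(d, v) = -4*d*v/9 (U(d, v) = -(d + d)*(v + v)/9 = -2*d*2*v/9 = -4*d*v/9)
W = -816788/255 (W = -(-941*(-17 - 851))/(3*85) = -(-941*(-868))/(3*85) = -816788/(3*85) = -1/3*816788/85 = -816788/255 ≈ -3203.1)
K = 816788/1275 (K = -1/5*(-816788/255) = 816788/1275 ≈ 640.62)
U(1647, x) + K = -4/9*1647*1609 + 816788/1275 = -1177788 + 816788/1275 = -1500862912/1275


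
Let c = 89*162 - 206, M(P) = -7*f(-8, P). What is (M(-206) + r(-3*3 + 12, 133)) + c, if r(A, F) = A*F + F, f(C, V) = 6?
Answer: 14702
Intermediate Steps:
r(A, F) = F + A*F
M(P) = -42 (M(P) = -7*6 = -42)
c = 14212 (c = 14418 - 206 = 14212)
(M(-206) + r(-3*3 + 12, 133)) + c = (-42 + 133*(1 + (-3*3 + 12))) + 14212 = (-42 + 133*(1 + (-9 + 12))) + 14212 = (-42 + 133*(1 + 3)) + 14212 = (-42 + 133*4) + 14212 = (-42 + 532) + 14212 = 490 + 14212 = 14702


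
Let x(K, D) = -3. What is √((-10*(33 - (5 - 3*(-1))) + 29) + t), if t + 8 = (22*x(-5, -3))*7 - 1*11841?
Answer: 2*I*√3133 ≈ 111.95*I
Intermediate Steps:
t = -12311 (t = -8 + ((22*(-3))*7 - 1*11841) = -8 + (-66*7 - 11841) = -8 + (-462 - 11841) = -8 - 12303 = -12311)
√((-10*(33 - (5 - 3*(-1))) + 29) + t) = √((-10*(33 - (5 - 3*(-1))) + 29) - 12311) = √((-10*(33 - (5 + 3)) + 29) - 12311) = √((-10*(33 - 1*8) + 29) - 12311) = √((-10*(33 - 8) + 29) - 12311) = √((-10*25 + 29) - 12311) = √((-250 + 29) - 12311) = √(-221 - 12311) = √(-12532) = 2*I*√3133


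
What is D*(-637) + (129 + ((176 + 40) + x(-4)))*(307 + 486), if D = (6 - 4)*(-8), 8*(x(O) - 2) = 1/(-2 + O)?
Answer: 13696631/48 ≈ 2.8535e+5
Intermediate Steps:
x(O) = 2 + 1/(8*(-2 + O))
D = -16 (D = 2*(-8) = -16)
D*(-637) + (129 + ((176 + 40) + x(-4)))*(307 + 486) = -16*(-637) + (129 + ((176 + 40) + (-31 + 16*(-4))/(8*(-2 - 4))))*(307 + 486) = 10192 + (129 + (216 + (⅛)*(-31 - 64)/(-6)))*793 = 10192 + (129 + (216 + (⅛)*(-⅙)*(-95)))*793 = 10192 + (129 + (216 + 95/48))*793 = 10192 + (129 + 10463/48)*793 = 10192 + (16655/48)*793 = 10192 + 13207415/48 = 13696631/48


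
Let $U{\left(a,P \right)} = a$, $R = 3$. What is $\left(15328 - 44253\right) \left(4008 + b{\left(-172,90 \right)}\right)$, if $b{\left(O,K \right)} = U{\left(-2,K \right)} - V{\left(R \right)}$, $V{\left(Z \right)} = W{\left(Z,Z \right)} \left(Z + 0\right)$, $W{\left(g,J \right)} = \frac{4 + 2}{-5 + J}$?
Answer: $-116133875$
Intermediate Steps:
$W{\left(g,J \right)} = \frac{6}{-5 + J}$
$V{\left(Z \right)} = \frac{6 Z}{-5 + Z}$ ($V{\left(Z \right)} = \frac{6}{-5 + Z} \left(Z + 0\right) = \frac{6}{-5 + Z} Z = \frac{6 Z}{-5 + Z}$)
$b{\left(O,K \right)} = 7$ ($b{\left(O,K \right)} = -2 - 6 \cdot 3 \frac{1}{-5 + 3} = -2 - 6 \cdot 3 \frac{1}{-2} = -2 - 6 \cdot 3 \left(- \frac{1}{2}\right) = -2 - -9 = -2 + 9 = 7$)
$\left(15328 - 44253\right) \left(4008 + b{\left(-172,90 \right)}\right) = \left(15328 - 44253\right) \left(4008 + 7\right) = \left(-28925\right) 4015 = -116133875$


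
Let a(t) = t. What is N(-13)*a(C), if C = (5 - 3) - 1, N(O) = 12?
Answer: 12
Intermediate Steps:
C = 1 (C = 2 - 1 = 1)
N(-13)*a(C) = 12*1 = 12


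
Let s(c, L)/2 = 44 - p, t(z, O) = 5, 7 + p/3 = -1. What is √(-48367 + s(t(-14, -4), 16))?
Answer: 3*I*√5359 ≈ 219.62*I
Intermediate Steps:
p = -24 (p = -21 + 3*(-1) = -21 - 3 = -24)
s(c, L) = 136 (s(c, L) = 2*(44 - 1*(-24)) = 2*(44 + 24) = 2*68 = 136)
√(-48367 + s(t(-14, -4), 16)) = √(-48367 + 136) = √(-48231) = 3*I*√5359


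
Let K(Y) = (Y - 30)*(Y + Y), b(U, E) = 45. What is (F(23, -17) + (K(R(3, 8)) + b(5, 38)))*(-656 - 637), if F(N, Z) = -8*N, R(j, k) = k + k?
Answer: 758991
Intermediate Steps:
R(j, k) = 2*k
K(Y) = 2*Y*(-30 + Y) (K(Y) = (-30 + Y)*(2*Y) = 2*Y*(-30 + Y))
(F(23, -17) + (K(R(3, 8)) + b(5, 38)))*(-656 - 637) = (-8*23 + (2*(2*8)*(-30 + 2*8) + 45))*(-656 - 637) = (-184 + (2*16*(-30 + 16) + 45))*(-1293) = (-184 + (2*16*(-14) + 45))*(-1293) = (-184 + (-448 + 45))*(-1293) = (-184 - 403)*(-1293) = -587*(-1293) = 758991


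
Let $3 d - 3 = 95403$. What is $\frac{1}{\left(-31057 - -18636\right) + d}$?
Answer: $\frac{1}{19381} \approx 5.1597 \cdot 10^{-5}$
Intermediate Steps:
$d = 31802$ ($d = 1 + \frac{1}{3} \cdot 95403 = 1 + 31801 = 31802$)
$\frac{1}{\left(-31057 - -18636\right) + d} = \frac{1}{\left(-31057 - -18636\right) + 31802} = \frac{1}{\left(-31057 + 18636\right) + 31802} = \frac{1}{-12421 + 31802} = \frac{1}{19381}$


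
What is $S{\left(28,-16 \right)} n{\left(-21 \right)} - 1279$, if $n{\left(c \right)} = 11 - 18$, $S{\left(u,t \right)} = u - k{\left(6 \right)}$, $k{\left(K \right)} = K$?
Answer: $-1433$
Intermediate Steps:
$S{\left(u,t \right)} = -6 + u$ ($S{\left(u,t \right)} = u - 6 = -6 + u$)
$n{\left(c \right)} = -7$
$S{\left(28,-16 \right)} n{\left(-21 \right)} - 1279 = \left(-6 + 28\right) \left(-7\right) - 1279 = 22 \left(-7\right) - 1279 = -154 - 1279 = -1433$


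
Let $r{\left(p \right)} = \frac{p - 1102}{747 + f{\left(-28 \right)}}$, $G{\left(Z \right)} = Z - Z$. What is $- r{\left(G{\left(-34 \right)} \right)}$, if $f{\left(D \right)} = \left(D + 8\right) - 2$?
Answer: $\frac{38}{25} \approx 1.52$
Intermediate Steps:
$f{\left(D \right)} = 6 + D$ ($f{\left(D \right)} = \left(8 + D\right) - 2 = 6 + D$)
$G{\left(Z \right)} = 0$
$r{\left(p \right)} = - \frac{38}{25} + \frac{p}{725}$ ($r{\left(p \right)} = \frac{p - 1102}{747 + \left(6 - 28\right)} = \frac{-1102 + p}{747 - 22} = \frac{-1102 + p}{725} = \left(-1102 + p\right) \frac{1}{725} = - \frac{38}{25} + \frac{p}{725}$)
$- r{\left(G{\left(-34 \right)} \right)} = - (- \frac{38}{25} + \frac{1}{725} \cdot 0) = - (- \frac{38}{25} + 0) = \left(-1\right) \left(- \frac{38}{25}\right) = \frac{38}{25}$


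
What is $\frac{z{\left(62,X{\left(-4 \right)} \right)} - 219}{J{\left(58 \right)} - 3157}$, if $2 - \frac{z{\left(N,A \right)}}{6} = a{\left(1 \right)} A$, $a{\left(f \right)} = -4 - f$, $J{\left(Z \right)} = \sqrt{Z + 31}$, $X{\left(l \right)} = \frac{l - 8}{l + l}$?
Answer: $\frac{255717}{4983280} + \frac{81 \sqrt{89}}{4983280} \approx 0.051468$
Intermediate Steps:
$X{\left(l \right)} = \frac{-8 + l}{2 l}$
$J{\left(Z \right)} = \sqrt{31 + Z}$
$z{\left(N,A \right)} = 12 + 30 A$ ($z{\left(N,A \right)} = 12 - 6 \left(-4 - 1\right) A = 12 - 6 \left(- 5 A\right) = 12 + 30 A$)
$\frac{z{\left(62,X{\left(-4 \right)} \right)} - 219}{J{\left(58 \right)} - 3157} = \frac{\left(12 + 30 \frac{-8 - 4}{2 \left(-4\right)}\right) - 219}{\sqrt{31 + 58} - 3157} = \frac{\left(12 + 30 \cdot \frac{1}{2} \left(- \frac{1}{4}\right) \left(-12\right)\right) - 219}{\sqrt{89} - 3157} = \frac{\left(12 + 30 \cdot \frac{3}{2}\right) - 219}{-3157 + \sqrt{89}} = \frac{\left(12 + 45\right) - 219}{-3157 + \sqrt{89}} = \frac{57 - 219}{-3157 + \sqrt{89}} = - \frac{162}{-3157 + \sqrt{89}}$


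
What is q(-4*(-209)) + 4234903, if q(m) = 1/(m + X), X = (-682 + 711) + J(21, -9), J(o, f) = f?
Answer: 3625076969/856 ≈ 4.2349e+6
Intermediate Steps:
X = 20 (X = (-682 + 711) - 9 = 29 - 9 = 20)
q(m) = 1/(20 + m) (q(m) = 1/(m + 20) = 1/(20 + m))
q(-4*(-209)) + 4234903 = 1/(20 - 4*(-209)) + 4234903 = 1/(20 + 836) + 4234903 = 1/856 + 4234903 = 3625076969/856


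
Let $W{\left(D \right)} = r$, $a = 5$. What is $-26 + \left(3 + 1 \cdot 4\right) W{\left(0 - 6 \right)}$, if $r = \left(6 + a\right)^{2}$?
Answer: $821$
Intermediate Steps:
$r = 121$ ($r = \left(6 + 5\right)^{2} = 11^{2} = 121$)
$W{\left(D \right)} = 121$
$-26 + \left(3 + 1 \cdot 4\right) W{\left(0 - 6 \right)} = -26 + \left(3 + 1 \cdot 4\right) 121 = -26 + \left(3 + 4\right) 121 = -26 + 7 \cdot 121 = -26 + 847 = 821$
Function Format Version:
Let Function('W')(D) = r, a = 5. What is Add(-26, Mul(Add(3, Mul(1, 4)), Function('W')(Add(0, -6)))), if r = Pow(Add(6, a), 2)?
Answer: 821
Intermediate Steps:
r = 121 (r = Pow(Add(6, 5), 2) = Pow(11, 2) = 121)
Function('W')(D) = 121
Add(-26, Mul(Add(3, Mul(1, 4)), Function('W')(Add(0, -6)))) = Add(-26, Mul(Add(3, Mul(1, 4)), 121)) = Add(-26, Mul(Add(3, 4), 121)) = Add(-26, Mul(7, 121)) = Add(-26, 847) = 821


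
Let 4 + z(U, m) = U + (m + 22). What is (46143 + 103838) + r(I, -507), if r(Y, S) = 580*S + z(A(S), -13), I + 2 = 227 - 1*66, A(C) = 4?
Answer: -144070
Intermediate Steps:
z(U, m) = 18 + U + m (z(U, m) = -4 + (U + (m + 22)) = -4 + (U + (22 + m)) = -4 + (22 + U + m) = 18 + U + m)
I = 159 (I = -2 + (227 - 1*66) = -2 + (227 - 66) = -2 + 161 = 159)
r(Y, S) = 9 + 580*S (r(Y, S) = 580*S + (18 + 4 - 13) = 580*S + 9 = 9 + 580*S)
(46143 + 103838) + r(I, -507) = (46143 + 103838) + (9 + 580*(-507)) = 149981 + (9 - 294060) = 149981 - 294051 = -144070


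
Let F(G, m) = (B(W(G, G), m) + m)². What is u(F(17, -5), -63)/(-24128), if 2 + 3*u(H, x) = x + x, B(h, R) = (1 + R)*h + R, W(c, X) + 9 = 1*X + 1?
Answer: 2/1131 ≈ 0.0017683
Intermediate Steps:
W(c, X) = -8 + X (W(c, X) = -9 + (1*X + 1) = -9 + (X + 1) = -9 + (1 + X) = -8 + X)
B(h, R) = R + h*(1 + R) (B(h, R) = h*(1 + R) + R = R + h*(1 + R))
F(G, m) = (-8 + G + 2*m + m*(-8 + G))² (F(G, m) = ((m + (-8 + G) + m*(-8 + G)) + m)² = ((-8 + G + m + m*(-8 + G)) + m)² = (-8 + G + 2*m + m*(-8 + G))²)
u(H, x) = -⅔ + 2*x/3 (u(H, x) = -⅔ + (x + x)/3 = -⅔ + (2*x)/3 = -⅔ + 2*x/3)
u(F(17, -5), -63)/(-24128) = (-⅔ + (⅔)*(-63))/(-24128) = (-⅔ - 42)*(-1/24128) = -128/3*(-1/24128) = 2/1131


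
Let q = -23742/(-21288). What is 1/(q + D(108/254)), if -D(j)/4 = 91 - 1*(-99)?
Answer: -3548/2692523 ≈ -0.0013177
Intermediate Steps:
D(j) = -760 (D(j) = -4*(91 - 1*(-99)) = -4*(91 + 99) = -4*190 = -760)
q = 3957/3548 (q = -23742*(-1/21288) = 3957/3548 ≈ 1.1153)
1/(q + D(108/254)) = 1/(3957/3548 - 760) = 1/(-2692523/3548) = -3548/2692523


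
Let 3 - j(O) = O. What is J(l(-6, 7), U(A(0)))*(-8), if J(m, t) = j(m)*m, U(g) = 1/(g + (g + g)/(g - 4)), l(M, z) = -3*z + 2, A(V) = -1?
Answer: 3344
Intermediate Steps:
l(M, z) = 2 - 3*z
j(O) = 3 - O
U(g) = 1/(g + 2*g/(-4 + g)) (U(g) = 1/(g + (2*g)/(-4 + g)) = 1/(g + 2*g/(-4 + g)))
J(m, t) = m*(3 - m) (J(m, t) = (3 - m)*m = m*(3 - m))
J(l(-6, 7), U(A(0)))*(-8) = ((2 - 3*7)*(3 - (2 - 3*7)))*(-8) = ((2 - 21)*(3 - (2 - 21)))*(-8) = -19*(3 - 1*(-19))*(-8) = -19*(3 + 19)*(-8) = -19*22*(-8) = -418*(-8) = 3344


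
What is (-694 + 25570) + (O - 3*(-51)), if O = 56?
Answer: 25085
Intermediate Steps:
(-694 + 25570) + (O - 3*(-51)) = (-694 + 25570) + (56 - 3*(-51)) = 24876 + (56 + 153) = 24876 + 209 = 25085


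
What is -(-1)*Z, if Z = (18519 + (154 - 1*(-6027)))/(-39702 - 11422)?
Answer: -6175/12781 ≈ -0.48314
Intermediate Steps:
Z = -6175/12781 (Z = (18519 + (154 + 6027))/(-51124) = (18519 + 6181)*(-1/51124) = 24700*(-1/51124) = -6175/12781 ≈ -0.48314)
-(-1)*Z = -(-1)*(-6175)/12781 = -1*6175/12781 = -6175/12781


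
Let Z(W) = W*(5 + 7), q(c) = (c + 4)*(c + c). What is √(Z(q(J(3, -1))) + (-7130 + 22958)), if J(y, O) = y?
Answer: 2*√4083 ≈ 127.80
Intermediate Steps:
q(c) = 2*c*(4 + c) (q(c) = (4 + c)*(2*c) = 2*c*(4 + c))
Z(W) = 12*W (Z(W) = W*12 = 12*W)
√(Z(q(J(3, -1))) + (-7130 + 22958)) = √(12*(2*3*(4 + 3)) + (-7130 + 22958)) = √(12*(2*3*7) + 15828) = √(12*42 + 15828) = √(504 + 15828) = √16332 = 2*√4083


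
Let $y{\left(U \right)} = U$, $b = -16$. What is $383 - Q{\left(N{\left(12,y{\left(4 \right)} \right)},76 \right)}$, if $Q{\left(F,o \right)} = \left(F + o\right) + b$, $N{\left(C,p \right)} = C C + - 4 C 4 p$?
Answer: $947$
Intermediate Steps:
$N{\left(C,p \right)} = C^{2} - 16 C p$ ($N{\left(C,p \right)} = C^{2} + - 16 C p = C^{2} - 16 C p$)
$Q{\left(F,o \right)} = -16 + F + o$ ($Q{\left(F,o \right)} = \left(F + o\right) - 16 = -16 + F + o$)
$383 - Q{\left(N{\left(12,y{\left(4 \right)} \right)},76 \right)} = 383 - \left(-16 + 12 \left(12 - 64\right) + 76\right) = 383 - \left(-16 + 12 \left(-52\right) + 76\right) = 383 - \left(-16 - 624 + 76\right) = 383 - -564 = 383 + 564 = 947$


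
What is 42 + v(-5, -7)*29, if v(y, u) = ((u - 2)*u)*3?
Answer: 5523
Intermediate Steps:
v(y, u) = 3*u*(-2 + u) (v(y, u) = ((-2 + u)*u)*3 = (u*(-2 + u))*3 = 3*u*(-2 + u))
42 + v(-5, -7)*29 = 42 + (3*(-7)*(-2 - 7))*29 = 42 + (3*(-7)*(-9))*29 = 42 + 189*29 = 42 + 5481 = 5523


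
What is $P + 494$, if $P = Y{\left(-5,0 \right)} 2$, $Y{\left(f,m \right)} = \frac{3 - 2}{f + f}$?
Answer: $\frac{2469}{5} \approx 493.8$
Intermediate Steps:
$Y{\left(f,m \right)} = \frac{1}{2 f}$ ($Y{\left(f,m \right)} = 1 \frac{1}{2 f} = \frac{1}{2 f}$)
$P = - \frac{1}{5}$ ($P = \frac{1}{2 \left(-5\right)} 2 = \frac{1}{2} \left(- \frac{1}{5}\right) 2 = \left(- \frac{1}{10}\right) 2 = - \frac{1}{5} \approx -0.2$)
$P + 494 = - \frac{1}{5} + 494 = \frac{2469}{5}$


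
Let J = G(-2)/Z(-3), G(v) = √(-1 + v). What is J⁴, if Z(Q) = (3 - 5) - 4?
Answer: 1/144 ≈ 0.0069444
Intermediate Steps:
Z(Q) = -6 (Z(Q) = -2 - 4 = -6)
J = -I*√3/6 (J = √(-1 - 2)/(-6) = √(-3)*(-⅙) = (I*√3)*(-⅙) = -I*√3/6 ≈ -0.28868*I)
J⁴ = (-I*√3/6)⁴ = 1/144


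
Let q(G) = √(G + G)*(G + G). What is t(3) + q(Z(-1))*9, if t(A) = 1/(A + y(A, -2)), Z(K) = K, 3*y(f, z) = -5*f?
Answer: -½ - 18*I*√2 ≈ -0.5 - 25.456*I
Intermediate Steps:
y(f, z) = -5*f/3 (y(f, z) = (-5*f)/3 = -5*f/3)
t(A) = -3/(2*A) (t(A) = 1/(A - 5*A/3) = 1/(-2*A/3) = -3/(2*A))
q(G) = 2*√2*G^(3/2) (q(G) = √(2*G)*(2*G) = (√2*√G)*(2*G) = 2*√2*G^(3/2))
t(3) + q(Z(-1))*9 = -3/2/3 + (2*√2*(-1)^(3/2))*9 = -3/2*⅓ + (2*√2*(-I))*9 = -½ - 2*I*√2*9 = -½ - 18*I*√2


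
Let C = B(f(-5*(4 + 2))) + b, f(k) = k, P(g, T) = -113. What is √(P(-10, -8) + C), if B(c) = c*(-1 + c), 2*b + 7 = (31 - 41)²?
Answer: √3454/2 ≈ 29.385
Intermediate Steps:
b = 93/2 (b = -7/2 + (31 - 41)²/2 = -7/2 + (½)*(-10)² = -7/2 + (½)*100 = -7/2 + 50 = 93/2 ≈ 46.500)
C = 1953/2 (C = (-5*(4 + 2))*(-1 - 5*(4 + 2)) + 93/2 = (-5*6)*(-1 - 5*6) + 93/2 = -30*(-1 - 30) + 93/2 = -30*(-31) + 93/2 = 930 + 93/2 = 1953/2 ≈ 976.50)
√(P(-10, -8) + C) = √(-113 + 1953/2) = √(1727/2) = √3454/2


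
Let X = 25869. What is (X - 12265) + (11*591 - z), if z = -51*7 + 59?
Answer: 20403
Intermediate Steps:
z = -298 (z = -357 + 59 = -298)
(X - 12265) + (11*591 - z) = (25869 - 12265) + (11*591 - 1*(-298)) = 13604 + (6501 + 298) = 13604 + 6799 = 20403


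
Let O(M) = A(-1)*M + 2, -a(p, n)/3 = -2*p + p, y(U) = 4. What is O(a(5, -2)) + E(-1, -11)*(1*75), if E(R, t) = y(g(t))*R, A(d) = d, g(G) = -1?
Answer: -313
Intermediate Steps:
a(p, n) = 3*p (a(p, n) = -3*(-2*p + p) = -(-3)*p = 3*p)
E(R, t) = 4*R
O(M) = 2 - M (O(M) = -M + 2 = 2 - M)
O(a(5, -2)) + E(-1, -11)*(1*75) = (2 - 3*5) + (4*(-1))*(1*75) = (2 - 1*15) - 4*75 = (2 - 15) - 300 = -13 - 300 = -313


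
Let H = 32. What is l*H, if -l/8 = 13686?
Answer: -3503616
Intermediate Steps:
l = -109488 (l = -8*13686 = -109488)
l*H = -109488*32 = -3503616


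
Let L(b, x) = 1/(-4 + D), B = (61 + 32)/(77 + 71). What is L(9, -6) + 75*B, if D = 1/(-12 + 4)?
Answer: 228991/4884 ≈ 46.886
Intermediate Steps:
D = -⅛ (D = 1/(-8) = -⅛ ≈ -0.12500)
B = 93/148 ≈ 0.62838
L(b, x) = -8/33 (L(b, x) = 1/(-4 - ⅛) = 1/(-33/8) = -8/33)
L(9, -6) + 75*B = -8/33 + 75*(93/148) = -8/33 + 6975/148 = 228991/4884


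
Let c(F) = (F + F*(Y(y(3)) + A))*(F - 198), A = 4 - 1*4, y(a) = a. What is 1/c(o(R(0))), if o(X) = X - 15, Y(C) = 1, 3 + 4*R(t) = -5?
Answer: 1/7310 ≈ 0.00013680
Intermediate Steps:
R(t) = -2 (R(t) = -3/4 + (1/4)*(-5) = -3/4 - 5/4 = -2)
A = 0 (A = 4 - 4 = 0)
o(X) = -15 + X
c(F) = 2*F*(-198 + F) (c(F) = (F + F*(1 + 0))*(F - 198) = (F + F*1)*(-198 + F) = (F + F)*(-198 + F) = (2*F)*(-198 + F) = 2*F*(-198 + F))
1/c(o(R(0))) = 1/(2*(-15 - 2)*(-198 + (-15 - 2))) = 1/(2*(-17)*(-198 - 17)) = 1/(2*(-17)*(-215)) = 1/7310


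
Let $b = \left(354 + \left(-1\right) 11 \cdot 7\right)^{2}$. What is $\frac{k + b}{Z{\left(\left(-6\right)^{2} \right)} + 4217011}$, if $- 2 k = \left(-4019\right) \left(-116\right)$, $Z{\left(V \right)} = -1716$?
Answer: $- \frac{22339}{602185} \approx -0.037097$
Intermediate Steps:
$k = -233102$ ($k = - \frac{\left(-4019\right) \left(-116\right)}{2} = \left(- \frac{1}{2}\right) 466204 = -233102$)
$b = 76729$ ($b = \left(354 - 77\right)^{2} = 277^{2} = 76729$)
$\frac{k + b}{Z{\left(\left(-6\right)^{2} \right)} + 4217011} = \frac{-233102 + 76729}{-1716 + 4217011} = - \frac{156373}{4215295} = \left(-156373\right) \frac{1}{4215295} = - \frac{22339}{602185}$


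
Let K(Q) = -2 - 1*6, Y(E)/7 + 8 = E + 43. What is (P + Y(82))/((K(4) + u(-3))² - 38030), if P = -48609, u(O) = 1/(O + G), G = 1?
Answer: 191160/151831 ≈ 1.2590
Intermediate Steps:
u(O) = 1/(1 + O) (u(O) = 1/(O + 1) = 1/(1 + O))
Y(E) = 245 + 7*E (Y(E) = -56 + 7*(E + 43) = -56 + 7*(43 + E) = -56 + (301 + 7*E) = 245 + 7*E)
K(Q) = -8 (K(Q) = -2 - 6 = -8)
(P + Y(82))/((K(4) + u(-3))² - 38030) = (-48609 + (245 + 7*82))/((-8 + 1/(1 - 3))² - 38030) = (-48609 + (245 + 574))/((-8 + 1/(-2))² - 38030) = (-48609 + 819)/((-8 - ½)² - 38030) = -47790/((-17/2)² - 38030) = -47790/(289/4 - 38030) = -47790/(-151831/4) = -47790*(-4/151831) = 191160/151831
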